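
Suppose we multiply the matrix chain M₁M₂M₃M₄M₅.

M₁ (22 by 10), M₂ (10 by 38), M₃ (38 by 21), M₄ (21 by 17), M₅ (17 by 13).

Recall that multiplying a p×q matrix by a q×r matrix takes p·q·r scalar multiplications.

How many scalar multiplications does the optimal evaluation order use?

Adjacent pairs: M₁M₂ = 22·10·38 = 8360; M₂M₃ = 10·38·21 = 7980; M₃M₄ = 38·21·17 = 13566; M₄M₅ = 21·17·13 = 4641.
Length 3: M₁..M₃: k=1: 0+7980+22·10·21=12600; k=2: 8360+0+22·38·21=25916 → min 12600 | M₂..M₄: k=2: 0+13566+10·38·17=20026; k=3: 7980+0+10·21·17=11550 → min 11550 | M₃..M₅: k=3: 0+4641+38·21·13=15015; k=4: 13566+0+38·17·13=21964 → min 15015.
Length 4: M₁..M₄: k=1: 0+11550+22·10·17=15290; k=2: 8360+13566+22·38·17=36138; k=3: 12600+0+22·21·17=20454 → min 15290 | M₂..M₅: k=2: 0+15015+10·38·13=19955; k=3: 7980+4641+10·21·13=15351; k=4: 11550+0+10·17·13=13760 → min 13760.
Length 5: M₁..M₅: k=1: 0+13760+22·10·13=16620; k=2: 8360+15015+22·38·13=34243; k=3: 12600+4641+22·21·13=23247; k=4: 15290+0+22·17·13=20152 → min 16620.
Optimal order: (M₁(((M₂M₃)M₄)M₅)) with cost 16620.

16620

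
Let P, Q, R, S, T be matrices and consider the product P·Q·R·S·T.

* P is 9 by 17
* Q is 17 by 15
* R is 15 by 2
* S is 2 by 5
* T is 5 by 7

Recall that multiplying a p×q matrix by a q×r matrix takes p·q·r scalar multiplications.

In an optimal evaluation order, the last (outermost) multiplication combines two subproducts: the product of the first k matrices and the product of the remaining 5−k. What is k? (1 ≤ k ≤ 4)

3

Adjacent pairs: PQ = 9·17·15 = 2295; QR = 17·15·2 = 510; RS = 15·2·5 = 150; ST = 2·5·7 = 70.
Length 3: P..R: k=1: 0+510+9·17·2=816; k=2: 2295+0+9·15·2=2565 → min 816 | Q..S: k=2: 0+150+17·15·5=1425; k=3: 510+0+17·2·5=680 → min 680 | R..T: k=3: 0+70+15·2·7=280; k=4: 150+0+15·5·7=675 → min 280.
Length 4: P..S: k=1: 0+680+9·17·5=1445; k=2: 2295+150+9·15·5=3120; k=3: 816+0+9·2·5=906 → min 906 | Q..T: k=2: 0+280+17·15·7=2065; k=3: 510+70+17·2·7=818; k=4: 680+0+17·5·7=1275 → min 818.
Top-level splits: k=1: (P..P)·(Q..T) → 0+818+9·17·7 = 1889; k=2: (P..Q)·(R..T) → 2295+280+9·15·7 = 3520; k=3: (P..R)·(S..T) → 816+70+9·2·7 = 1012; k=4: (P..S)·(T..T) → 906+0+9·5·7 = 1221.
Best split is after R, i.e. k = 3.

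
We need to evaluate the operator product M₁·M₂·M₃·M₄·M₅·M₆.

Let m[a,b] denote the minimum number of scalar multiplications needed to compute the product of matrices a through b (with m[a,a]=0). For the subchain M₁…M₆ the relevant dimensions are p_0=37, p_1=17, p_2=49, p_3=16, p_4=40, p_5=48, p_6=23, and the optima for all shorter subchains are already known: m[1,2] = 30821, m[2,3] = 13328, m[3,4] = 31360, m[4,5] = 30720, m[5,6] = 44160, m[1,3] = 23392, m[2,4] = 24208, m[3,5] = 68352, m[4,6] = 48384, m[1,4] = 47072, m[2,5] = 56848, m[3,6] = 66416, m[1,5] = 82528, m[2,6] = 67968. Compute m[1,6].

m[1,6] = min over k∈[1,5] of m[1,k]+m[k+1,6]+p_{0}·p_k·p_{6}.
k=1: 0 + 67968 + 37·17·23 = 82435; k=2: 30821 + 66416 + 37·49·23 = 138936; k=3: 23392 + 48384 + 37·16·23 = 85392; k=4: 47072 + 44160 + 37·40·23 = 125272; k=5: 82528 + 0 + 37·48·23 = 123376.
Minimum: 82435 at k=1.

82435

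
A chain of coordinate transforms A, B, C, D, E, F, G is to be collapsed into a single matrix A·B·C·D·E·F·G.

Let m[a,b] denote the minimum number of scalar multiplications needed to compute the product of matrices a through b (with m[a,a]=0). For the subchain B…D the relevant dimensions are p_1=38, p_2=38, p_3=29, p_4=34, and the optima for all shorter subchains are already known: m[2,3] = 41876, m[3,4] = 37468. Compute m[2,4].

79344

m[2,4] = min over k∈[2,3] of m[2,k]+m[k+1,4]+p_{1}·p_k·p_{4}.
k=2: 0 + 37468 + 38·38·34 = 86564; k=3: 41876 + 0 + 38·29·34 = 79344.
Minimum: 79344 at k=3.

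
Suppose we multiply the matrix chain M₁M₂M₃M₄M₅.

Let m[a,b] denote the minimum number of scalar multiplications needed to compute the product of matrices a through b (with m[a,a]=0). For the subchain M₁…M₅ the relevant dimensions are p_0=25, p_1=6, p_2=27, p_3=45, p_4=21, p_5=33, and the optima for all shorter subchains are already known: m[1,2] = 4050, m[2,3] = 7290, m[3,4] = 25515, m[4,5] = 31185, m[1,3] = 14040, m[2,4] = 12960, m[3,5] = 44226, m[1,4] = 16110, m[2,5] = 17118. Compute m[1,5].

m[1,5] = min over k∈[1,4] of m[1,k]+m[k+1,5]+p_{0}·p_k·p_{5}.
k=1: 0 + 17118 + 25·6·33 = 22068; k=2: 4050 + 44226 + 25·27·33 = 70551; k=3: 14040 + 31185 + 25·45·33 = 82350; k=4: 16110 + 0 + 25·21·33 = 33435.
Minimum: 22068 at k=1.

22068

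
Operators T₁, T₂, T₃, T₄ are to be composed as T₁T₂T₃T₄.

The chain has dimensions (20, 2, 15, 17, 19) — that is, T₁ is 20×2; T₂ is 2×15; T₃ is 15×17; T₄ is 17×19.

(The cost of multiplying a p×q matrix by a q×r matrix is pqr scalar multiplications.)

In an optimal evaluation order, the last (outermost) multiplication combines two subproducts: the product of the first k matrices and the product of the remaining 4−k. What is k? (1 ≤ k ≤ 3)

1

Adjacent pairs: T₁T₂ = 20·2·15 = 600; T₂T₃ = 2·15·17 = 510; T₃T₄ = 15·17·19 = 4845.
Length 3: T₁..T₃: k=1: 0+510+20·2·17=1190; k=2: 600+0+20·15·17=5700 → min 1190 | T₂..T₄: k=2: 0+4845+2·15·19=5415; k=3: 510+0+2·17·19=1156 → min 1156.
Top-level splits: k=1: (T₁..T₁)·(T₂..T₄) → 0+1156+20·2·19 = 1916; k=2: (T₁..T₂)·(T₃..T₄) → 600+4845+20·15·19 = 11145; k=3: (T₁..T₃)·(T₄..T₄) → 1190+0+20·17·19 = 7650.
Best split is after T₁, i.e. k = 1.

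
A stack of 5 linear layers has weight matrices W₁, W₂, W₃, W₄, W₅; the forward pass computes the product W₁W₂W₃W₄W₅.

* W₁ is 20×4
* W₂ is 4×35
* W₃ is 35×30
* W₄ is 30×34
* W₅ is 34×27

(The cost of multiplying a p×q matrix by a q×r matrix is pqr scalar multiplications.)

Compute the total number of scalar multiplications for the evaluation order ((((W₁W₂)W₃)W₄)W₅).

62560

(W₁W₂): 20×4 by 4×35 → 20×35, cost 20·4·35 = 2800
((W₁W₂)W₃): 20×35 by 35×30 → 20×30, cost 20·35·30 = 21000; cumulative 23800
(((W₁W₂)W₃)W₄): 20×30 by 30×34 → 20×34, cost 20·30·34 = 20400; cumulative 44200
((((W₁W₂)W₃)W₄)W₅): 20×34 by 34×27 → 20×27, cost 20·34·27 = 18360; cumulative 62560
Total: 62560 scalar multiplications.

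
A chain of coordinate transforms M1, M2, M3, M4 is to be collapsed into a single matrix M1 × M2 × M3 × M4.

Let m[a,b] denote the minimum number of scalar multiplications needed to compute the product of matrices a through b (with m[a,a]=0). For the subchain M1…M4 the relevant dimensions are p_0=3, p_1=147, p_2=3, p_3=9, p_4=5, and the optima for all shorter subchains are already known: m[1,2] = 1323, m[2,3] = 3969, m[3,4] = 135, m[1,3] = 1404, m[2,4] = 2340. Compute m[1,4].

m[1,4] = min over k∈[1,3] of m[1,k]+m[k+1,4]+p_{0}·p_k·p_{4}.
k=1: 0 + 2340 + 3·147·5 = 4545; k=2: 1323 + 135 + 3·3·5 = 1503; k=3: 1404 + 0 + 3·9·5 = 1539.
Minimum: 1503 at k=2.

1503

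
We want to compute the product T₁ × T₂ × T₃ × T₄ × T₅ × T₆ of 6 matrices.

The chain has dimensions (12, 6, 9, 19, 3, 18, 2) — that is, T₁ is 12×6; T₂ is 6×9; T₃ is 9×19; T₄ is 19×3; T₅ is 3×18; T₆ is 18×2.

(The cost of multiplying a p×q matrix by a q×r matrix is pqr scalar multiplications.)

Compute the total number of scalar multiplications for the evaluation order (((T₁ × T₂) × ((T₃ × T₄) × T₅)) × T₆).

4023

(T₁ × T₂): 12×6 by 6×9 → 12×9, cost 12·6·9 = 648
(T₃ × T₄): 9×19 by 19×3 → 9×3, cost 9·19·3 = 513
((T₃ × T₄) × T₅): 9×3 by 3×18 → 9×18, cost 9·3·18 = 486; cumulative 999
((T₁ × T₂) × ((T₃ × T₄) × T₅)): 12×9 by 9×18 → 12×18, cost 12·9·18 = 1944; cumulative 3591
(((T₁ × T₂) × ((T₃ × T₄) × T₅)) × T₆): 12×18 by 18×2 → 12×2, cost 12·18·2 = 432; cumulative 4023
Total: 4023 scalar multiplications.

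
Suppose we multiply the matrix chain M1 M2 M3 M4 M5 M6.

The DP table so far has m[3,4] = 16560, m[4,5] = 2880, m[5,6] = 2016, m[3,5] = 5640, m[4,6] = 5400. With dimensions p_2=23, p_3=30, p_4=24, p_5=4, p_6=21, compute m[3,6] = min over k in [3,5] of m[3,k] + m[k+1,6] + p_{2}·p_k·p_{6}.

7572

m[3,6] = min over k∈[3,5] of m[3,k]+m[k+1,6]+p_{2}·p_k·p_{6}.
k=3: 0 + 5400 + 23·30·21 = 19890; k=4: 16560 + 2016 + 23·24·21 = 30168; k=5: 5640 + 0 + 23·4·21 = 7572.
Minimum: 7572 at k=5.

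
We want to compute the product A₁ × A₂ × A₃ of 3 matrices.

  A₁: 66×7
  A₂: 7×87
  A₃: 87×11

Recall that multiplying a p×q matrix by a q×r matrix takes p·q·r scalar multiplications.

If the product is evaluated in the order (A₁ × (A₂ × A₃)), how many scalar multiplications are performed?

11781

(A₂ × A₃): 7×87 by 87×11 → 7×11, cost 7·87·11 = 6699
(A₁ × (A₂ × A₃)): 66×7 by 7×11 → 66×11, cost 66·7·11 = 5082; cumulative 11781
Total: 11781 scalar multiplications.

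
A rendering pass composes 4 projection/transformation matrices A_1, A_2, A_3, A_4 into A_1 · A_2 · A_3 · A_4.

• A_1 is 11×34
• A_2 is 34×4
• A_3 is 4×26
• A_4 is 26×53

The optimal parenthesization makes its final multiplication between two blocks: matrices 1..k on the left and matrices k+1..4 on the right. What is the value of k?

2

Adjacent pairs: A_1A_2 = 11·34·4 = 1496; A_2A_3 = 34·4·26 = 3536; A_3A_4 = 4·26·53 = 5512.
Length 3: A_1..A_3: k=1: 0+3536+11·34·26=13260; k=2: 1496+0+11·4·26=2640 → min 2640 | A_2..A_4: k=2: 0+5512+34·4·53=12720; k=3: 3536+0+34·26·53=50388 → min 12720.
Top-level splits: k=1: (A_1..A_1)·(A_2..A_4) → 0+12720+11·34·53 = 32542; k=2: (A_1..A_2)·(A_3..A_4) → 1496+5512+11·4·53 = 9340; k=3: (A_1..A_3)·(A_4..A_4) → 2640+0+11·26·53 = 17798.
Best split is after A_2, i.e. k = 2.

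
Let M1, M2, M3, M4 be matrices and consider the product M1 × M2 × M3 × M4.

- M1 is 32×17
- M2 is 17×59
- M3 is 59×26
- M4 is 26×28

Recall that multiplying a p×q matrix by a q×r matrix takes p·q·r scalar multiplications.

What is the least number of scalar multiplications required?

Adjacent pairs: M1M2 = 32·17·59 = 32096; M2M3 = 17·59·26 = 26078; M3M4 = 59·26·28 = 42952.
Length 3: M1..M3: k=1: 0+26078+32·17·26=40222; k=2: 32096+0+32·59·26=81184 → min 40222 | M2..M4: k=2: 0+42952+17·59·28=71036; k=3: 26078+0+17·26·28=38454 → min 38454.
Length 4: M1..M4: k=1: 0+38454+32·17·28=53686; k=2: 32096+42952+32·59·28=127912; k=3: 40222+0+32·26·28=63518 → min 53686.
Optimal order: (M1 × ((M2 × M3) × M4)) with cost 53686.

53686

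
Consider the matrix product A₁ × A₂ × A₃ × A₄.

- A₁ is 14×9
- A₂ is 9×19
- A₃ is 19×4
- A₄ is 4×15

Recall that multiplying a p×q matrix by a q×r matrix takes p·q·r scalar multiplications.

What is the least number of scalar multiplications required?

Adjacent pairs: A₁A₂ = 14·9·19 = 2394; A₂A₃ = 9·19·4 = 684; A₃A₄ = 19·4·15 = 1140.
Length 3: A₁..A₃: k=1: 0+684+14·9·4=1188; k=2: 2394+0+14·19·4=3458 → min 1188 | A₂..A₄: k=2: 0+1140+9·19·15=3705; k=3: 684+0+9·4·15=1224 → min 1224.
Length 4: A₁..A₄: k=1: 0+1224+14·9·15=3114; k=2: 2394+1140+14·19·15=7524; k=3: 1188+0+14·4·15=2028 → min 2028.
Optimal order: ((A₁ × (A₂ × A₃)) × A₄) with cost 2028.

2028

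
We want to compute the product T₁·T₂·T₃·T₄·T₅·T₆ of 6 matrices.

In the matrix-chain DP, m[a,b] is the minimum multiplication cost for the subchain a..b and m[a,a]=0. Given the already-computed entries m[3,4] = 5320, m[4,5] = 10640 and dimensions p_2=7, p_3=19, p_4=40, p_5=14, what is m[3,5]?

9240

m[3,5] = min over k∈[3,4] of m[3,k]+m[k+1,5]+p_{2}·p_k·p_{5}.
k=3: 0 + 10640 + 7·19·14 = 12502; k=4: 5320 + 0 + 7·40·14 = 9240.
Minimum: 9240 at k=4.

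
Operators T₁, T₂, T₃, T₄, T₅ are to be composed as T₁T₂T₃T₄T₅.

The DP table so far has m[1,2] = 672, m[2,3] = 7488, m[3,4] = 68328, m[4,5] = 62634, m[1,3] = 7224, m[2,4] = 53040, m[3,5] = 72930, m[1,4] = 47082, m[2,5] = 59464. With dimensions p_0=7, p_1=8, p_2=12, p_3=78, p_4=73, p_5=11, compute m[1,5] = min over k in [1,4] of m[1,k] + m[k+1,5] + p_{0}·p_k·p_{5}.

m[1,5] = min over k∈[1,4] of m[1,k]+m[k+1,5]+p_{0}·p_k·p_{5}.
k=1: 0 + 59464 + 7·8·11 = 60080; k=2: 672 + 72930 + 7·12·11 = 74526; k=3: 7224 + 62634 + 7·78·11 = 75864; k=4: 47082 + 0 + 7·73·11 = 52703.
Minimum: 52703 at k=4.

52703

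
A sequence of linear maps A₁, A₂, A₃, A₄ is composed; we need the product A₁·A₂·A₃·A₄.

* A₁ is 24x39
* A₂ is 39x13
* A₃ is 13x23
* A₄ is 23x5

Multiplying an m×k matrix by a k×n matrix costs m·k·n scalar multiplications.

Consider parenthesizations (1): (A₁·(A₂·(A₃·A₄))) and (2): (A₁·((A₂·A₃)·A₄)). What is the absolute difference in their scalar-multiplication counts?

12116

Order (1) = (A₁·(A₂·(A₃·A₄))): (A₃·A₄): 13×23 by 23×5 → 13×5, cost 13·23·5 = 1495; (A₂·(A₃·A₄)): 39×13 by 13×5 → 39×5, cost 39·13·5 = 2535; cumulative 4030; (A₁·(A₂·(A₃·A₄))): 24×39 by 39×5 → 24×5, cost 24·39·5 = 4680; cumulative 8710. Total 8710.
Order (2) = (A₁·((A₂·A₃)·A₄)): (A₂·A₃): 39×13 by 13×23 → 39×23, cost 39·13·23 = 11661; ((A₂·A₃)·A₄): 39×23 by 23×5 → 39×5, cost 39·23·5 = 4485; cumulative 16146; (A₁·((A₂·A₃)·A₄)): 24×39 by 39×5 → 24×5, cost 24·39·5 = 4680; cumulative 20826. Total 20826.
Difference: |8710 − 20826| = 12116.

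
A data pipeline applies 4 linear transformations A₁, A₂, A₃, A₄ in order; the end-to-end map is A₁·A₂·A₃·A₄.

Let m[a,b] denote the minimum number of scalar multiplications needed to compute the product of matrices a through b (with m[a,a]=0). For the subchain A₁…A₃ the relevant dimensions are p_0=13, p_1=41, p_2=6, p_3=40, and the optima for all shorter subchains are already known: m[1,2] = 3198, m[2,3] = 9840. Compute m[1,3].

m[1,3] = min over k∈[1,2] of m[1,k]+m[k+1,3]+p_{0}·p_k·p_{3}.
k=1: 0 + 9840 + 13·41·40 = 31160; k=2: 3198 + 0 + 13·6·40 = 6318.
Minimum: 6318 at k=2.

6318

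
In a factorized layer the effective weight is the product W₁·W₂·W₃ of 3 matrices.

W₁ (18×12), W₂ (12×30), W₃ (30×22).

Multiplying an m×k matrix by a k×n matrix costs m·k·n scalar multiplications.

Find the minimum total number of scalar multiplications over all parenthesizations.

Order (W₁·(W₂·W₃)): (W₂·W₃): 12×30 by 30×22 → 12×22, cost 12·30·22 = 7920; (W₁·(W₂·W₃)): 18×12 by 12×22 → 18×22, cost 18·12·22 = 4752; cumulative 12672. Total 12672.
Order ((W₁·W₂)·W₃): (W₁·W₂): 18×12 by 12×30 → 18×30, cost 18·12·30 = 6480; ((W₁·W₂)·W₃): 18×30 by 30×22 → 18×22, cost 18·30·22 = 11880; cumulative 18360. Total 18360.
Minimum: 12672.

12672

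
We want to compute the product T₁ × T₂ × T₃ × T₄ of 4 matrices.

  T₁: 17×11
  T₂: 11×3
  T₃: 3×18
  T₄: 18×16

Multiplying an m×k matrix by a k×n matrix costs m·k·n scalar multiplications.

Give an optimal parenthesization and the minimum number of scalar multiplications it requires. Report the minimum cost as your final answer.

2241

Adjacent pairs: T₁T₂ = 17·11·3 = 561; T₂T₃ = 11·3·18 = 594; T₃T₄ = 3·18·16 = 864.
Length 3: T₁..T₃: k=1: 0+594+17·11·18=3960; k=2: 561+0+17·3·18=1479 → min 1479 | T₂..T₄: k=2: 0+864+11·3·16=1392; k=3: 594+0+11·18·16=3762 → min 1392.
Length 4: T₁..T₄: k=1: 0+1392+17·11·16=4384; k=2: 561+864+17·3·16=2241; k=3: 1479+0+17·18·16=6375 → min 2241.
Optimal parenthesization: ((T₁ × T₂) × (T₃ × T₄)) with cost 2241.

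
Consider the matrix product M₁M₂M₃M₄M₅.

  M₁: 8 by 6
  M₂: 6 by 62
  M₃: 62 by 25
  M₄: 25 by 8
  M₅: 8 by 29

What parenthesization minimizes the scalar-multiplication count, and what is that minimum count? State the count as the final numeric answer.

Adjacent pairs: M₁M₂ = 8·6·62 = 2976; M₂M₃ = 6·62·25 = 9300; M₃M₄ = 62·25·8 = 12400; M₄M₅ = 25·8·29 = 5800.
Length 3: M₁..M₃: k=1: 0+9300+8·6·25=10500; k=2: 2976+0+8·62·25=15376 → min 10500 | M₂..M₄: k=2: 0+12400+6·62·8=15376; k=3: 9300+0+6·25·8=10500 → min 10500 | M₃..M₅: k=3: 0+5800+62·25·29=50750; k=4: 12400+0+62·8·29=26784 → min 26784.
Length 4: M₁..M₄: k=1: 0+10500+8·6·8=10884; k=2: 2976+12400+8·62·8=19344; k=3: 10500+0+8·25·8=12100 → min 10884 | M₂..M₅: k=2: 0+26784+6·62·29=37572; k=3: 9300+5800+6·25·29=19450; k=4: 10500+0+6·8·29=11892 → min 11892.
Length 5: M₁..M₅: k=1: 0+11892+8·6·29=13284; k=2: 2976+26784+8·62·29=44144; k=3: 10500+5800+8·25·29=22100; k=4: 10884+0+8·8·29=12740 → min 12740.
Optimal parenthesization: ((M₁((M₂M₃)M₄))M₅) with cost 12740.

12740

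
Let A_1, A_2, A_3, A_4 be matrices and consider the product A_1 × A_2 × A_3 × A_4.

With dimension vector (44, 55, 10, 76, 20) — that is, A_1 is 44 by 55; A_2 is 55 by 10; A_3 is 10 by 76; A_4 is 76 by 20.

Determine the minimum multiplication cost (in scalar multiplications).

Adjacent pairs: A_1A_2 = 44·55·10 = 24200; A_2A_3 = 55·10·76 = 41800; A_3A_4 = 10·76·20 = 15200.
Length 3: A_1..A_3: k=1: 0+41800+44·55·76=225720; k=2: 24200+0+44·10·76=57640 → min 57640 | A_2..A_4: k=2: 0+15200+55·10·20=26200; k=3: 41800+0+55·76·20=125400 → min 26200.
Length 4: A_1..A_4: k=1: 0+26200+44·55·20=74600; k=2: 24200+15200+44·10·20=48200; k=3: 57640+0+44·76·20=124520 → min 48200.
Optimal order: ((A_1 × A_2) × (A_3 × A_4)) with cost 48200.

48200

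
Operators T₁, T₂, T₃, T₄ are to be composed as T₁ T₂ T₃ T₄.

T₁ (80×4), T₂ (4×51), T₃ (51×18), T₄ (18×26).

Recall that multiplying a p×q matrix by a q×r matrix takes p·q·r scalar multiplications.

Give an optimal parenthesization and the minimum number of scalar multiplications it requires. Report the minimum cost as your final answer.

13864

Adjacent pairs: T₁T₂ = 80·4·51 = 16320; T₂T₃ = 4·51·18 = 3672; T₃T₄ = 51·18·26 = 23868.
Length 3: T₁..T₃: k=1: 0+3672+80·4·18=9432; k=2: 16320+0+80·51·18=89760 → min 9432 | T₂..T₄: k=2: 0+23868+4·51·26=29172; k=3: 3672+0+4·18·26=5544 → min 5544.
Length 4: T₁..T₄: k=1: 0+5544+80·4·26=13864; k=2: 16320+23868+80·51·26=146268; k=3: 9432+0+80·18·26=46872 → min 13864.
Optimal parenthesization: (T₁ ((T₂ T₃) T₄)) with cost 13864.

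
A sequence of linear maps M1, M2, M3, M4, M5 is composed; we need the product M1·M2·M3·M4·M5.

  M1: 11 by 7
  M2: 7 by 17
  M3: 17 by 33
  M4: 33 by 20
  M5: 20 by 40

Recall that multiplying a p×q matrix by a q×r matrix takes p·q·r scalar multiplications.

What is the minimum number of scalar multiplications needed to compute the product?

Adjacent pairs: M1M2 = 11·7·17 = 1309; M2M3 = 7·17·33 = 3927; M3M4 = 17·33·20 = 11220; M4M5 = 33·20·40 = 26400.
Length 3: M1..M3: k=1: 0+3927+11·7·33=6468; k=2: 1309+0+11·17·33=7480 → min 6468 | M2..M4: k=2: 0+11220+7·17·20=13600; k=3: 3927+0+7·33·20=8547 → min 8547 | M3..M5: k=3: 0+26400+17·33·40=48840; k=4: 11220+0+17·20·40=24820 → min 24820.
Length 4: M1..M4: k=1: 0+8547+11·7·20=10087; k=2: 1309+11220+11·17·20=16269; k=3: 6468+0+11·33·20=13728 → min 10087 | M2..M5: k=2: 0+24820+7·17·40=29580; k=3: 3927+26400+7·33·40=39567; k=4: 8547+0+7·20·40=14147 → min 14147.
Length 5: M1..M5: k=1: 0+14147+11·7·40=17227; k=2: 1309+24820+11·17·40=33609; k=3: 6468+26400+11·33·40=47388; k=4: 10087+0+11·20·40=18887 → min 17227.
Optimal order: (M1·(((M2·M3)·M4)·M5)) with cost 17227.

17227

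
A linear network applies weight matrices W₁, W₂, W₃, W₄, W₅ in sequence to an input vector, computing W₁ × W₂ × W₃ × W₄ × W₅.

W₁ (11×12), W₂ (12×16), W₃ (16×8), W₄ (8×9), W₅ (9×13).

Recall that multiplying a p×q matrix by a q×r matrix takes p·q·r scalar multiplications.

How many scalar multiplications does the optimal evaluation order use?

Adjacent pairs: W₁W₂ = 11·12·16 = 2112; W₂W₃ = 12·16·8 = 1536; W₃W₄ = 16·8·9 = 1152; W₄W₅ = 8·9·13 = 936.
Length 3: W₁..W₃: k=1: 0+1536+11·12·8=2592; k=2: 2112+0+11·16·8=3520 → min 2592 | W₂..W₄: k=2: 0+1152+12·16·9=2880; k=3: 1536+0+12·8·9=2400 → min 2400 | W₃..W₅: k=3: 0+936+16·8·13=2600; k=4: 1152+0+16·9·13=3024 → min 2600.
Length 4: W₁..W₄: k=1: 0+2400+11·12·9=3588; k=2: 2112+1152+11·16·9=4848; k=3: 2592+0+11·8·9=3384 → min 3384 | W₂..W₅: k=2: 0+2600+12·16·13=5096; k=3: 1536+936+12·8·13=3720; k=4: 2400+0+12·9·13=3804 → min 3720.
Length 5: W₁..W₅: k=1: 0+3720+11·12·13=5436; k=2: 2112+2600+11·16·13=7000; k=3: 2592+936+11·8·13=4672; k=4: 3384+0+11·9·13=4671 → min 4671.
Optimal order: (((W₁ × (W₂ × W₃)) × W₄) × W₅) with cost 4671.

4671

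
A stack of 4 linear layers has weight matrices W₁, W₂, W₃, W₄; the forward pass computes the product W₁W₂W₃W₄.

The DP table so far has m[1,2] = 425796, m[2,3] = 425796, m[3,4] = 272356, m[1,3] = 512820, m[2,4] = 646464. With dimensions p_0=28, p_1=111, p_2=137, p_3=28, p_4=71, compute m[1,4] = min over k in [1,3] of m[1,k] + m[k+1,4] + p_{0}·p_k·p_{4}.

568484

m[1,4] = min over k∈[1,3] of m[1,k]+m[k+1,4]+p_{0}·p_k·p_{4}.
k=1: 0 + 646464 + 28·111·71 = 867132; k=2: 425796 + 272356 + 28·137·71 = 970508; k=3: 512820 + 0 + 28·28·71 = 568484.
Minimum: 568484 at k=3.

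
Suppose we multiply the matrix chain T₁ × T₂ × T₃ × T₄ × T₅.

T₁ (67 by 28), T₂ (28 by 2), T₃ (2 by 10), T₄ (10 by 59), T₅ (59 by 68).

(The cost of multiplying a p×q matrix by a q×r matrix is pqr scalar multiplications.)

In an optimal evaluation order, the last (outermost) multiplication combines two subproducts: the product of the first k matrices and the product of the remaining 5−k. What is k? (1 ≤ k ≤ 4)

Adjacent pairs: T₁T₂ = 67·28·2 = 3752; T₂T₃ = 28·2·10 = 560; T₃T₄ = 2·10·59 = 1180; T₄T₅ = 10·59·68 = 40120.
Length 3: T₁..T₃: k=1: 0+560+67·28·10=19320; k=2: 3752+0+67·2·10=5092 → min 5092 | T₂..T₄: k=2: 0+1180+28·2·59=4484; k=3: 560+0+28·10·59=17080 → min 4484 | T₃..T₅: k=3: 0+40120+2·10·68=41480; k=4: 1180+0+2·59·68=9204 → min 9204.
Length 4: T₁..T₄: k=1: 0+4484+67·28·59=115168; k=2: 3752+1180+67·2·59=12838; k=3: 5092+0+67·10·59=44622 → min 12838 | T₂..T₅: k=2: 0+9204+28·2·68=13012; k=3: 560+40120+28·10·68=59720; k=4: 4484+0+28·59·68=116820 → min 13012.
Top-level splits: k=1: (T₁..T₁)·(T₂..T₅) → 0+13012+67·28·68 = 140580; k=2: (T₁..T₂)·(T₃..T₅) → 3752+9204+67·2·68 = 22068; k=3: (T₁..T₃)·(T₄..T₅) → 5092+40120+67·10·68 = 90772; k=4: (T₁..T₄)·(T₅..T₅) → 12838+0+67·59·68 = 281642.
Best split is after T₂, i.e. k = 2.

2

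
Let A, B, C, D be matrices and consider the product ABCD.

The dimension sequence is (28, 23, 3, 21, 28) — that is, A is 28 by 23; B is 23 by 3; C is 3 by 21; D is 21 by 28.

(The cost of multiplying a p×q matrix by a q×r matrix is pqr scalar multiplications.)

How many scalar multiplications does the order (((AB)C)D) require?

20160

(AB): 28×23 by 23×3 → 28×3, cost 28·23·3 = 1932
((AB)C): 28×3 by 3×21 → 28×21, cost 28·3·21 = 1764; cumulative 3696
(((AB)C)D): 28×21 by 21×28 → 28×28, cost 28·21·28 = 16464; cumulative 20160
Total: 20160 scalar multiplications.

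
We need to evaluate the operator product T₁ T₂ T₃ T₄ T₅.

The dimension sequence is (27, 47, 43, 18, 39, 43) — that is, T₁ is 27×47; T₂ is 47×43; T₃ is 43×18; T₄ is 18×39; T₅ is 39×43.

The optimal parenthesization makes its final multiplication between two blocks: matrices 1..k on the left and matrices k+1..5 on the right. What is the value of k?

Adjacent pairs: T₁T₂ = 27·47·43 = 54567; T₂T₃ = 47·43·18 = 36378; T₃T₄ = 43·18·39 = 30186; T₄T₅ = 18·39·43 = 30186.
Length 3: T₁..T₃: k=1: 0+36378+27·47·18=59220; k=2: 54567+0+27·43·18=75465 → min 59220 | T₂..T₄: k=2: 0+30186+47·43·39=109005; k=3: 36378+0+47·18·39=69372 → min 69372 | T₃..T₅: k=3: 0+30186+43·18·43=63468; k=4: 30186+0+43·39·43=102297 → min 63468.
Length 4: T₁..T₄: k=1: 0+69372+27·47·39=118863; k=2: 54567+30186+27·43·39=130032; k=3: 59220+0+27·18·39=78174 → min 78174 | T₂..T₅: k=2: 0+63468+47·43·43=150371; k=3: 36378+30186+47·18·43=102942; k=4: 69372+0+47·39·43=148191 → min 102942.
Top-level splits: k=1: (T₁..T₁)·(T₂..T₅) → 0+102942+27·47·43 = 157509; k=2: (T₁..T₂)·(T₃..T₅) → 54567+63468+27·43·43 = 167958; k=3: (T₁..T₃)·(T₄..T₅) → 59220+30186+27·18·43 = 110304; k=4: (T₁..T₄)·(T₅..T₅) → 78174+0+27·39·43 = 123453.
Best split is after T₃, i.e. k = 3.

3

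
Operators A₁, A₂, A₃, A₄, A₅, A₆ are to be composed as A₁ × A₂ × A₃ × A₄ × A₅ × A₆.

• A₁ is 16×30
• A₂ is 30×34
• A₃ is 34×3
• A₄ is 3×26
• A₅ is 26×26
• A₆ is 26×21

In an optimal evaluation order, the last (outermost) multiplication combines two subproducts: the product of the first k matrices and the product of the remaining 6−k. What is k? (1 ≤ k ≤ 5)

3

Adjacent pairs: A₁A₂ = 16·30·34 = 16320; A₂A₃ = 30·34·3 = 3060; A₃A₄ = 34·3·26 = 2652; A₄A₅ = 3·26·26 = 2028; A₅A₆ = 26·26·21 = 14196.
Length 3: A₁..A₃: k=1: 0+3060+16·30·3=4500; k=2: 16320+0+16·34·3=17952 → min 4500 | A₂..A₄: k=2: 0+2652+30·34·26=29172; k=3: 3060+0+30·3·26=5400 → min 5400 | A₃..A₅: k=3: 0+2028+34·3·26=4680; k=4: 2652+0+34·26·26=25636 → min 4680 | A₄..A₆: k=4: 0+14196+3·26·21=15834; k=5: 2028+0+3·26·21=3666 → min 3666.
Length 4: A₁..A₄: k=1: 0+5400+16·30·26=17880; k=2: 16320+2652+16·34·26=33116; k=3: 4500+0+16·3·26=5748 → min 5748 | A₂..A₅: k=2: 0+4680+30·34·26=31200; k=3: 3060+2028+30·3·26=7428; k=4: 5400+0+30·26·26=25680 → min 7428 | A₃..A₆: k=3: 0+3666+34·3·21=5808; k=4: 2652+14196+34·26·21=35412; k=5: 4680+0+34·26·21=23244 → min 5808.
Length 5: A₁..A₅: k=1: 0+7428+16·30·26=19908; k=2: 16320+4680+16·34·26=35144; k=3: 4500+2028+16·3·26=7776; k=4: 5748+0+16·26·26=16564 → min 7776 | A₂..A₆: k=2: 0+5808+30·34·21=27228; k=3: 3060+3666+30·3·21=8616; k=4: 5400+14196+30·26·21=35976; k=5: 7428+0+30·26·21=23808 → min 8616.
Top-level splits: k=1: (A₁..A₁)·(A₂..A₆) → 0+8616+16·30·21 = 18696; k=2: (A₁..A₂)·(A₃..A₆) → 16320+5808+16·34·21 = 33552; k=3: (A₁..A₃)·(A₄..A₆) → 4500+3666+16·3·21 = 9174; k=4: (A₁..A₄)·(A₅..A₆) → 5748+14196+16·26·21 = 28680; k=5: (A₁..A₅)·(A₆..A₆) → 7776+0+16·26·21 = 16512.
Best split is after A₃, i.e. k = 3.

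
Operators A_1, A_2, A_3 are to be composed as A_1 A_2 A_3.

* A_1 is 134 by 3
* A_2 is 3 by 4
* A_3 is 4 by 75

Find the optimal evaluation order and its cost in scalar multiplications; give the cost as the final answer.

(A_1 (A_2 A_3)): cost 31050.
((A_1 A_2) A_3): cost 41808.
Optimal: (A_1 (A_2 A_3)) with cost 31050.

31050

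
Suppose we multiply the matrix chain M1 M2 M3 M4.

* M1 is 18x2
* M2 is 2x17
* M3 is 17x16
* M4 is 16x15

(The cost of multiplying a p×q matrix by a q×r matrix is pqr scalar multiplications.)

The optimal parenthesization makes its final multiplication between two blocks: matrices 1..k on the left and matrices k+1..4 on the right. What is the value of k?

Adjacent pairs: M1M2 = 18·2·17 = 612; M2M3 = 2·17·16 = 544; M3M4 = 17·16·15 = 4080.
Length 3: M1..M3: k=1: 0+544+18·2·16=1120; k=2: 612+0+18·17·16=5508 → min 1120 | M2..M4: k=2: 0+4080+2·17·15=4590; k=3: 544+0+2·16·15=1024 → min 1024.
Top-level splits: k=1: (M1..M1)·(M2..M4) → 0+1024+18·2·15 = 1564; k=2: (M1..M2)·(M3..M4) → 612+4080+18·17·15 = 9282; k=3: (M1..M3)·(M4..M4) → 1120+0+18·16·15 = 5440.
Best split is after M1, i.e. k = 1.

1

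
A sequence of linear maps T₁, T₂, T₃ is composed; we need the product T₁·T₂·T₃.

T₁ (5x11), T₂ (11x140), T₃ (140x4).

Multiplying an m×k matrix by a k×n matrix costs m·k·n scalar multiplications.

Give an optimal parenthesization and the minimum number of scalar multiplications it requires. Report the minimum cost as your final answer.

(T₁·(T₂·T₃)): cost 6380.
((T₁·T₂)·T₃): cost 10500.
Optimal: (T₁·(T₂·T₃)) with cost 6380.

6380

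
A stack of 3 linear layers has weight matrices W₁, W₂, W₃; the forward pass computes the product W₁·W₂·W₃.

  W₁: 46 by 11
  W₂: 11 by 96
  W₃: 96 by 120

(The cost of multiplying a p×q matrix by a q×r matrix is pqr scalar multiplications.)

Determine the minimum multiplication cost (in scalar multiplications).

187440

Order (W₁·(W₂·W₃)): (W₂·W₃): 11×96 by 96×120 → 11×120, cost 11·96·120 = 126720; (W₁·(W₂·W₃)): 46×11 by 11×120 → 46×120, cost 46·11·120 = 60720; cumulative 187440. Total 187440.
Order ((W₁·W₂)·W₃): (W₁·W₂): 46×11 by 11×96 → 46×96, cost 46·11·96 = 48576; ((W₁·W₂)·W₃): 46×96 by 96×120 → 46×120, cost 46·96·120 = 529920; cumulative 578496. Total 578496.
Minimum: 187440.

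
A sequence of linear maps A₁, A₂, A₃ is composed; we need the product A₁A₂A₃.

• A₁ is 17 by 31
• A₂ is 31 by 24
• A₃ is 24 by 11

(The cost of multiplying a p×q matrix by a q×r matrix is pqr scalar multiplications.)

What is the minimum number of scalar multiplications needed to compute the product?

Order (A₁(A₂A₃)): (A₂A₃): 31×24 by 24×11 → 31×11, cost 31·24·11 = 8184; (A₁(A₂A₃)): 17×31 by 31×11 → 17×11, cost 17·31·11 = 5797; cumulative 13981. Total 13981.
Order ((A₁A₂)A₃): (A₁A₂): 17×31 by 31×24 → 17×24, cost 17·31·24 = 12648; ((A₁A₂)A₃): 17×24 by 24×11 → 17×11, cost 17·24·11 = 4488; cumulative 17136. Total 17136.
Minimum: 13981.

13981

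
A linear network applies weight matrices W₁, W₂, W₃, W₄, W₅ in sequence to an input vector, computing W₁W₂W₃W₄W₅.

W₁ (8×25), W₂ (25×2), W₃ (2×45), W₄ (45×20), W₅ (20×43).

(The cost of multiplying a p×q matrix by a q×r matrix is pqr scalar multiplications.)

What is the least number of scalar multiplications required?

Adjacent pairs: W₁W₂ = 8·25·2 = 400; W₂W₃ = 25·2·45 = 2250; W₃W₄ = 2·45·20 = 1800; W₄W₅ = 45·20·43 = 38700.
Length 3: W₁..W₃: k=1: 0+2250+8·25·45=11250; k=2: 400+0+8·2·45=1120 → min 1120 | W₂..W₄: k=2: 0+1800+25·2·20=2800; k=3: 2250+0+25·45·20=24750 → min 2800 | W₃..W₅: k=3: 0+38700+2·45·43=42570; k=4: 1800+0+2·20·43=3520 → min 3520.
Length 4: W₁..W₄: k=1: 0+2800+8·25·20=6800; k=2: 400+1800+8·2·20=2520; k=3: 1120+0+8·45·20=8320 → min 2520 | W₂..W₅: k=2: 0+3520+25·2·43=5670; k=3: 2250+38700+25·45·43=89325; k=4: 2800+0+25·20·43=24300 → min 5670.
Length 5: W₁..W₅: k=1: 0+5670+8·25·43=14270; k=2: 400+3520+8·2·43=4608; k=3: 1120+38700+8·45·43=55300; k=4: 2520+0+8·20·43=9400 → min 4608.
Optimal order: ((W₁W₂)((W₃W₄)W₅)) with cost 4608.

4608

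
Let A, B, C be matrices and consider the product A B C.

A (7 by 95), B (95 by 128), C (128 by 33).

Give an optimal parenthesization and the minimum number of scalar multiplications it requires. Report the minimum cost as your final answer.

(A (B C)): cost 423225.
((A B) C): cost 114688.
Optimal: ((A B) C) with cost 114688.

114688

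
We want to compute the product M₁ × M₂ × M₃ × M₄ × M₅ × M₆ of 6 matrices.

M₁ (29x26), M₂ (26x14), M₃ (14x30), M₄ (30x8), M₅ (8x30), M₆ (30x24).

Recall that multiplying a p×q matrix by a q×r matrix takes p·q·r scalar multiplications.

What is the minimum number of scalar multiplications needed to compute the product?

23632

Adjacent pairs: M₁M₂ = 29·26·14 = 10556; M₂M₃ = 26·14·30 = 10920; M₃M₄ = 14·30·8 = 3360; M₄M₅ = 30·8·30 = 7200; M₅M₆ = 8·30·24 = 5760.
Length 3: M₁..M₃: k=1: 0+10920+29·26·30=33540; k=2: 10556+0+29·14·30=22736 → min 22736 | M₂..M₄: k=2: 0+3360+26·14·8=6272; k=3: 10920+0+26·30·8=17160 → min 6272 | M₃..M₅: k=3: 0+7200+14·30·30=19800; k=4: 3360+0+14·8·30=6720 → min 6720 | M₄..M₆: k=4: 0+5760+30·8·24=11520; k=5: 7200+0+30·30·24=28800 → min 11520.
Length 4: M₁..M₄: k=1: 0+6272+29·26·8=12304; k=2: 10556+3360+29·14·8=17164; k=3: 22736+0+29·30·8=29696 → min 12304 | M₂..M₅: k=2: 0+6720+26·14·30=17640; k=3: 10920+7200+26·30·30=41520; k=4: 6272+0+26·8·30=12512 → min 12512 | M₃..M₆: k=3: 0+11520+14·30·24=21600; k=4: 3360+5760+14·8·24=11808; k=5: 6720+0+14·30·24=16800 → min 11808.
Length 5: M₁..M₅: k=1: 0+12512+29·26·30=35132; k=2: 10556+6720+29·14·30=29456; k=3: 22736+7200+29·30·30=56036; k=4: 12304+0+29·8·30=19264 → min 19264 | M₂..M₆: k=2: 0+11808+26·14·24=20544; k=3: 10920+11520+26·30·24=41160; k=4: 6272+5760+26·8·24=17024; k=5: 12512+0+26·30·24=31232 → min 17024.
Length 6: M₁..M₆: k=1: 0+17024+29·26·24=35120; k=2: 10556+11808+29·14·24=32108; k=3: 22736+11520+29·30·24=55136; k=4: 12304+5760+29·8·24=23632; k=5: 19264+0+29·30·24=40144 → min 23632.
Optimal order: ((M₁ × (M₂ × (M₃ × M₄))) × (M₅ × M₆)) with cost 23632.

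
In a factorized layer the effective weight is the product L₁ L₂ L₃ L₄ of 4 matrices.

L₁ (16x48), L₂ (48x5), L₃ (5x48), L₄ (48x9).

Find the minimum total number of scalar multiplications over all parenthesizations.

Adjacent pairs: L₁L₂ = 16·48·5 = 3840; L₂L₃ = 48·5·48 = 11520; L₃L₄ = 5·48·9 = 2160.
Length 3: L₁..L₃: k=1: 0+11520+16·48·48=48384; k=2: 3840+0+16·5·48=7680 → min 7680 | L₂..L₄: k=2: 0+2160+48·5·9=4320; k=3: 11520+0+48·48·9=32256 → min 4320.
Length 4: L₁..L₄: k=1: 0+4320+16·48·9=11232; k=2: 3840+2160+16·5·9=6720; k=3: 7680+0+16·48·9=14592 → min 6720.
Optimal order: ((L₁ L₂) (L₃ L₄)) with cost 6720.

6720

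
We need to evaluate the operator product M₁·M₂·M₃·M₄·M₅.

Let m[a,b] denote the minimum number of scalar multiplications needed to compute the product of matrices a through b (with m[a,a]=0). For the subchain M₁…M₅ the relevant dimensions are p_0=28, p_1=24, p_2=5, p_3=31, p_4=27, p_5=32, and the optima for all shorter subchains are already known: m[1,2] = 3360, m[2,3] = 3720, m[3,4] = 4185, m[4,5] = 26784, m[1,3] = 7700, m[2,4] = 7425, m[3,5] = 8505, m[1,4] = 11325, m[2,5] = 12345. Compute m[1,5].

16345

m[1,5] = min over k∈[1,4] of m[1,k]+m[k+1,5]+p_{0}·p_k·p_{5}.
k=1: 0 + 12345 + 28·24·32 = 33849; k=2: 3360 + 8505 + 28·5·32 = 16345; k=3: 7700 + 26784 + 28·31·32 = 62260; k=4: 11325 + 0 + 28·27·32 = 35517.
Minimum: 16345 at k=2.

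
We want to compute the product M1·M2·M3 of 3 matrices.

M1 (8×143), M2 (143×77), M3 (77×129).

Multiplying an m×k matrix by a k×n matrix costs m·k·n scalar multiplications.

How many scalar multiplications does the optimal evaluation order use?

167552

Order (M1·(M2·M3)): (M2·M3): 143×77 by 77×129 → 143×129, cost 143·77·129 = 1420419; (M1·(M2·M3)): 8×143 by 143×129 → 8×129, cost 8·143·129 = 147576; cumulative 1567995. Total 1567995.
Order ((M1·M2)·M3): (M1·M2): 8×143 by 143×77 → 8×77, cost 8·143·77 = 88088; ((M1·M2)·M3): 8×77 by 77×129 → 8×129, cost 8·77·129 = 79464; cumulative 167552. Total 167552.
Minimum: 167552.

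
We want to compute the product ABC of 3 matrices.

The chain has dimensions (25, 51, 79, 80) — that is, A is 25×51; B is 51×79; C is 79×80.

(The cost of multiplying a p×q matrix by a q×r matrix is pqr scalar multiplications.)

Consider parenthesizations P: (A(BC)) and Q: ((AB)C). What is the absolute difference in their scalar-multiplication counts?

165595

Order P = (A(BC)): (BC): 51×79 by 79×80 → 51×80, cost 51·79·80 = 322320; (A(BC)): 25×51 by 51×80 → 25×80, cost 25·51·80 = 102000; cumulative 424320. Total 424320.
Order Q = ((AB)C): (AB): 25×51 by 51×79 → 25×79, cost 25·51·79 = 100725; ((AB)C): 25×79 by 79×80 → 25×80, cost 25·79·80 = 158000; cumulative 258725. Total 258725.
Difference: |424320 − 258725| = 165595.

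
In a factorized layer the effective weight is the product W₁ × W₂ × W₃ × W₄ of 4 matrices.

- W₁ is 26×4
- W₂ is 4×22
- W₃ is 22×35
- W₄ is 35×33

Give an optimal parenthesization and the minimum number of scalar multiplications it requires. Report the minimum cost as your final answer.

11132

Adjacent pairs: W₁W₂ = 26·4·22 = 2288; W₂W₃ = 4·22·35 = 3080; W₃W₄ = 22·35·33 = 25410.
Length 3: W₁..W₃: k=1: 0+3080+26·4·35=6720; k=2: 2288+0+26·22·35=22308 → min 6720 | W₂..W₄: k=2: 0+25410+4·22·33=28314; k=3: 3080+0+4·35·33=7700 → min 7700.
Length 4: W₁..W₄: k=1: 0+7700+26·4·33=11132; k=2: 2288+25410+26·22·33=46574; k=3: 6720+0+26·35·33=36750 → min 11132.
Optimal parenthesization: (W₁ × ((W₂ × W₃) × W₄)) with cost 11132.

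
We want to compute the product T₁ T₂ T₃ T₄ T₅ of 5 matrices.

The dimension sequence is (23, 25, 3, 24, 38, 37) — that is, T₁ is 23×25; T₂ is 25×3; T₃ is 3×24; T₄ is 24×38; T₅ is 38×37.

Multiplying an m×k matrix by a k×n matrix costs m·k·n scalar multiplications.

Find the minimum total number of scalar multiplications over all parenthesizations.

11232

Adjacent pairs: T₁T₂ = 23·25·3 = 1725; T₂T₃ = 25·3·24 = 1800; T₃T₄ = 3·24·38 = 2736; T₄T₅ = 24·38·37 = 33744.
Length 3: T₁..T₃: k=1: 0+1800+23·25·24=15600; k=2: 1725+0+23·3·24=3381 → min 3381 | T₂..T₄: k=2: 0+2736+25·3·38=5586; k=3: 1800+0+25·24·38=24600 → min 5586 | T₃..T₅: k=3: 0+33744+3·24·37=36408; k=4: 2736+0+3·38·37=6954 → min 6954.
Length 4: T₁..T₄: k=1: 0+5586+23·25·38=27436; k=2: 1725+2736+23·3·38=7083; k=3: 3381+0+23·24·38=24357 → min 7083 | T₂..T₅: k=2: 0+6954+25·3·37=9729; k=3: 1800+33744+25·24·37=57744; k=4: 5586+0+25·38·37=40736 → min 9729.
Length 5: T₁..T₅: k=1: 0+9729+23·25·37=31004; k=2: 1725+6954+23·3·37=11232; k=3: 3381+33744+23·24·37=57549; k=4: 7083+0+23·38·37=39421 → min 11232.
Optimal order: ((T₁ T₂) ((T₃ T₄) T₅)) with cost 11232.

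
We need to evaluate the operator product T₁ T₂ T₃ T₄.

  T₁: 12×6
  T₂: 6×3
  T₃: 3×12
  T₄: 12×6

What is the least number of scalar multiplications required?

648

Adjacent pairs: T₁T₂ = 12·6·3 = 216; T₂T₃ = 6·3·12 = 216; T₃T₄ = 3·12·6 = 216.
Length 3: T₁..T₃: k=1: 0+216+12·6·12=1080; k=2: 216+0+12·3·12=648 → min 648 | T₂..T₄: k=2: 0+216+6·3·6=324; k=3: 216+0+6·12·6=648 → min 324.
Length 4: T₁..T₄: k=1: 0+324+12·6·6=756; k=2: 216+216+12·3·6=648; k=3: 648+0+12·12·6=1512 → min 648.
Optimal order: ((T₁ T₂) (T₃ T₄)) with cost 648.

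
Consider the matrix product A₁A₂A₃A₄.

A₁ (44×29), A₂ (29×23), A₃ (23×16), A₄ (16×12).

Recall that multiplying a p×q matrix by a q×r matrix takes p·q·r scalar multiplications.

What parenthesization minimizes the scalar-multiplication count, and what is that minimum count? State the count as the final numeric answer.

27732

Adjacent pairs: A₁A₂ = 44·29·23 = 29348; A₂A₃ = 29·23·16 = 10672; A₃A₄ = 23·16·12 = 4416.
Length 3: A₁..A₃: k=1: 0+10672+44·29·16=31088; k=2: 29348+0+44·23·16=45540 → min 31088 | A₂..A₄: k=2: 0+4416+29·23·12=12420; k=3: 10672+0+29·16·12=16240 → min 12420.
Length 4: A₁..A₄: k=1: 0+12420+44·29·12=27732; k=2: 29348+4416+44·23·12=45908; k=3: 31088+0+44·16·12=39536 → min 27732.
Optimal parenthesization: (A₁(A₂(A₃A₄))) with cost 27732.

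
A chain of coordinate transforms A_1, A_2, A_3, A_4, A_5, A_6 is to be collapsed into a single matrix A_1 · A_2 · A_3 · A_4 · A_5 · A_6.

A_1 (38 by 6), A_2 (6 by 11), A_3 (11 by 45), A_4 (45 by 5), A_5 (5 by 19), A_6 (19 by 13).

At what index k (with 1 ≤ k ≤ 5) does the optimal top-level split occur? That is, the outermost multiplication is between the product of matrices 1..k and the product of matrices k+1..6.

Adjacent pairs: A_1A_2 = 38·6·11 = 2508; A_2A_3 = 6·11·45 = 2970; A_3A_4 = 11·45·5 = 2475; A_4A_5 = 45·5·19 = 4275; A_5A_6 = 5·19·13 = 1235.
Length 3: A_1..A_3: k=1: 0+2970+38·6·45=13230; k=2: 2508+0+38·11·45=21318 → min 13230 | A_2..A_4: k=2: 0+2475+6·11·5=2805; k=3: 2970+0+6·45·5=4320 → min 2805 | A_3..A_5: k=3: 0+4275+11·45·19=13680; k=4: 2475+0+11·5·19=3520 → min 3520 | A_4..A_6: k=4: 0+1235+45·5·13=4160; k=5: 4275+0+45·19·13=15390 → min 4160.
Length 4: A_1..A_4: k=1: 0+2805+38·6·5=3945; k=2: 2508+2475+38·11·5=7073; k=3: 13230+0+38·45·5=21780 → min 3945 | A_2..A_5: k=2: 0+3520+6·11·19=4774; k=3: 2970+4275+6·45·19=12375; k=4: 2805+0+6·5·19=3375 → min 3375 | A_3..A_6: k=3: 0+4160+11·45·13=10595; k=4: 2475+1235+11·5·13=4425; k=5: 3520+0+11·19·13=6237 → min 4425.
Length 5: A_1..A_5: k=1: 0+3375+38·6·19=7707; k=2: 2508+3520+38·11·19=13970; k=3: 13230+4275+38·45·19=49995; k=4: 3945+0+38·5·19=7555 → min 7555 | A_2..A_6: k=2: 0+4425+6·11·13=5283; k=3: 2970+4160+6·45·13=10640; k=4: 2805+1235+6·5·13=4430; k=5: 3375+0+6·19·13=4857 → min 4430.
Top-level splits: k=1: (A_1..A_1)·(A_2..A_6) → 0+4430+38·6·13 = 7394; k=2: (A_1..A_2)·(A_3..A_6) → 2508+4425+38·11·13 = 12367; k=3: (A_1..A_3)·(A_4..A_6) → 13230+4160+38·45·13 = 39620; k=4: (A_1..A_4)·(A_5..A_6) → 3945+1235+38·5·13 = 7650; k=5: (A_1..A_5)·(A_6..A_6) → 7555+0+38·19·13 = 16941.
Best split is after A_1, i.e. k = 1.

1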